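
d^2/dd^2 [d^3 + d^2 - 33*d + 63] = 6*d + 2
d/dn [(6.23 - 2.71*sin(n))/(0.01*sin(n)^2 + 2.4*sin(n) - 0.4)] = (0.0271*sin(n)^2 - 0.1246*sin(n) - 13.868)*cos(n)/(0.0001*sin(n)^4 + 0.048*sin(n)^3 + 5.752*sin(n)^2 - 1.92*sin(n) + 0.16)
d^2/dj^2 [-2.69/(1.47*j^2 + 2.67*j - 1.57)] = (11.625642*j^2 + 21.115962*j - 2.69*(2.94*j + 2.67)*(5.88*j + 5.34) - 12.416502)/(1.47*j^2 + 2.67*j - 1.57)^3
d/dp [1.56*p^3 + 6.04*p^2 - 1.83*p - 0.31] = 4.68*p^2 + 12.08*p - 1.83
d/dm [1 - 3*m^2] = -6*m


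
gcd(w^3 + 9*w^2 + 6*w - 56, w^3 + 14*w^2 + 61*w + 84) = w^2 + 11*w + 28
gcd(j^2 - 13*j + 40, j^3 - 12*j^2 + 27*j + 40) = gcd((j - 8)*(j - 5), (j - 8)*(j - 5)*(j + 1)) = j^2 - 13*j + 40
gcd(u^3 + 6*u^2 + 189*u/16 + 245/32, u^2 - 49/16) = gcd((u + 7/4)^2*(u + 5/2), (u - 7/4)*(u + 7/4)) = u + 7/4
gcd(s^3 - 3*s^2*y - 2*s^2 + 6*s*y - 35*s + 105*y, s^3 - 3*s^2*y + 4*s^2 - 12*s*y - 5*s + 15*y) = -s^2 + 3*s*y - 5*s + 15*y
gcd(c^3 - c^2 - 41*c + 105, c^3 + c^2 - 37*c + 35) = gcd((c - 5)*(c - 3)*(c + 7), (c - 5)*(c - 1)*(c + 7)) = c^2 + 2*c - 35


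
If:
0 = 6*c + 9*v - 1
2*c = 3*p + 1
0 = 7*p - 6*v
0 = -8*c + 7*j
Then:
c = 9/26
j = 36/91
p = -4/39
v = -14/117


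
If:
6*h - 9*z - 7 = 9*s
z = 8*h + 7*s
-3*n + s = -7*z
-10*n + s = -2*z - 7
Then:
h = 4697/6834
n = 2422/3417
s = -2485/3417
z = 1393/3417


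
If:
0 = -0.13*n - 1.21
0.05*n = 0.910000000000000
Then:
No Solution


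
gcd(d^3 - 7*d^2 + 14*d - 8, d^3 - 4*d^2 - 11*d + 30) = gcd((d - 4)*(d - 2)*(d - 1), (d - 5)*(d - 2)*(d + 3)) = d - 2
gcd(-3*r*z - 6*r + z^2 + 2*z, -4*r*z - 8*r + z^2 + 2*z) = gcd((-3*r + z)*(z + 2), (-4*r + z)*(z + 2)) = z + 2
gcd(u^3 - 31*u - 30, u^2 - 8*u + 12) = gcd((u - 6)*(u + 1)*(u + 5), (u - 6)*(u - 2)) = u - 6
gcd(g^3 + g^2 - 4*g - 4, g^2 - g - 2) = g^2 - g - 2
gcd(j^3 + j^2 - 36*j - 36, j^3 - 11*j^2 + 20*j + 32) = j + 1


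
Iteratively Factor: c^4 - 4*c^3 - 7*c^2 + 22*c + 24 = (c + 1)*(c^3 - 5*c^2 - 2*c + 24) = (c - 4)*(c + 1)*(c^2 - c - 6) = (c - 4)*(c + 1)*(c + 2)*(c - 3)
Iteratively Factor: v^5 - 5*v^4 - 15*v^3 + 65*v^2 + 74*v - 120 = (v + 3)*(v^4 - 8*v^3 + 9*v^2 + 38*v - 40) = (v - 4)*(v + 3)*(v^3 - 4*v^2 - 7*v + 10) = (v - 4)*(v - 1)*(v + 3)*(v^2 - 3*v - 10) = (v - 5)*(v - 4)*(v - 1)*(v + 3)*(v + 2)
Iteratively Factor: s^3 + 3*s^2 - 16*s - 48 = (s + 4)*(s^2 - s - 12) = (s - 4)*(s + 4)*(s + 3)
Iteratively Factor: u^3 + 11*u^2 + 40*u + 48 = (u + 3)*(u^2 + 8*u + 16) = (u + 3)*(u + 4)*(u + 4)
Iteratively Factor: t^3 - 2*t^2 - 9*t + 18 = (t + 3)*(t^2 - 5*t + 6) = (t - 3)*(t + 3)*(t - 2)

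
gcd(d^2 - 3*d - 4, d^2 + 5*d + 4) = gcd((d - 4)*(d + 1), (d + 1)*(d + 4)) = d + 1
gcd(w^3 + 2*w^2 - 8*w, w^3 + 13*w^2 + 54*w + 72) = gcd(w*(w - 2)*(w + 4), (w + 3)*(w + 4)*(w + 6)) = w + 4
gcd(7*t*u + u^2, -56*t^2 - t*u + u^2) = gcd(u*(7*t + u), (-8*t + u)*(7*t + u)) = 7*t + u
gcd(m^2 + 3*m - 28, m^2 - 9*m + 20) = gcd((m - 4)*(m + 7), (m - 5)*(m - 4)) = m - 4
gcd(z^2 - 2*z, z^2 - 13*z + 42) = 1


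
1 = 1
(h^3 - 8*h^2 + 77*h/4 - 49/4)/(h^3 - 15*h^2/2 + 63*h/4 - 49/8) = 2*(h - 1)/(2*h - 1)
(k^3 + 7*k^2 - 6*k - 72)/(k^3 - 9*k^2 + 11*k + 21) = (k^2 + 10*k + 24)/(k^2 - 6*k - 7)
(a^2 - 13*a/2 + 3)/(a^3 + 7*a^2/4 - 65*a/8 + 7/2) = 4*(a - 6)/(4*a^2 + 9*a - 28)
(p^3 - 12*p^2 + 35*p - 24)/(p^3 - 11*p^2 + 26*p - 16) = (p - 3)/(p - 2)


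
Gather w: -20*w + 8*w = -12*w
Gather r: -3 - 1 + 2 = -2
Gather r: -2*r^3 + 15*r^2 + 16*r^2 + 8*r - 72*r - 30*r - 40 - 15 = -2*r^3 + 31*r^2 - 94*r - 55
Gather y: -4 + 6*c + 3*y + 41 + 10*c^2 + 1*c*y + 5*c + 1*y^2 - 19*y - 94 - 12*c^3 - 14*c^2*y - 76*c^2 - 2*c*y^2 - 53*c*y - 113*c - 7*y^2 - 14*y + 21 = -12*c^3 - 66*c^2 - 102*c + y^2*(-2*c - 6) + y*(-14*c^2 - 52*c - 30) - 36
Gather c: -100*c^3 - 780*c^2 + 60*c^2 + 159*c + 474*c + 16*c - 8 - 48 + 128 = -100*c^3 - 720*c^2 + 649*c + 72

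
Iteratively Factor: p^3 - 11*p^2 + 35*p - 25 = (p - 5)*(p^2 - 6*p + 5) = (p - 5)*(p - 1)*(p - 5)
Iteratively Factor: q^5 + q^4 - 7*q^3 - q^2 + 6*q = (q)*(q^4 + q^3 - 7*q^2 - q + 6) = q*(q - 2)*(q^3 + 3*q^2 - q - 3) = q*(q - 2)*(q + 3)*(q^2 - 1) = q*(q - 2)*(q + 1)*(q + 3)*(q - 1)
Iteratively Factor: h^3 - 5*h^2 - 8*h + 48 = (h - 4)*(h^2 - h - 12) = (h - 4)^2*(h + 3)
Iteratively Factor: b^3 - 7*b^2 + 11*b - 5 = (b - 1)*(b^2 - 6*b + 5) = (b - 5)*(b - 1)*(b - 1)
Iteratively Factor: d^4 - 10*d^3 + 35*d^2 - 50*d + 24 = (d - 2)*(d^3 - 8*d^2 + 19*d - 12) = (d - 4)*(d - 2)*(d^2 - 4*d + 3) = (d - 4)*(d - 2)*(d - 1)*(d - 3)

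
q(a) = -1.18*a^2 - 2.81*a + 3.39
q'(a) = -2.36*a - 2.81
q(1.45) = -3.17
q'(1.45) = -6.23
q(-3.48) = -1.12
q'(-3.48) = 5.40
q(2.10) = -7.71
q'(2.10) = -7.77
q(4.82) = -37.57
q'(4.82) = -14.19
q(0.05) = 3.25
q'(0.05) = -2.93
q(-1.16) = 5.06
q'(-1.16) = -0.07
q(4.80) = -37.29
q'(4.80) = -14.14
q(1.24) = -1.91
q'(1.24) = -5.74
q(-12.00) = -132.81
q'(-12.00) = 25.51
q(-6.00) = -22.23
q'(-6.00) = 11.35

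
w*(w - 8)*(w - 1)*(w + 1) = w^4 - 8*w^3 - w^2 + 8*w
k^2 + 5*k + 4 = (k + 1)*(k + 4)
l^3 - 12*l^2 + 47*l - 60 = (l - 5)*(l - 4)*(l - 3)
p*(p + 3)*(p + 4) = p^3 + 7*p^2 + 12*p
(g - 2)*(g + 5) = g^2 + 3*g - 10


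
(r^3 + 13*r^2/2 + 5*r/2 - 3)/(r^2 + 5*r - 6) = (2*r^2 + r - 1)/(2*(r - 1))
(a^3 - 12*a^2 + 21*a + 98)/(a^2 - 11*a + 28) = (a^2 - 5*a - 14)/(a - 4)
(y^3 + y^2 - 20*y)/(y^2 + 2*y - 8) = y*(y^2 + y - 20)/(y^2 + 2*y - 8)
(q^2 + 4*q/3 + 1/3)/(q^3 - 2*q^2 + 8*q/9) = 3*(3*q^2 + 4*q + 1)/(q*(9*q^2 - 18*q + 8))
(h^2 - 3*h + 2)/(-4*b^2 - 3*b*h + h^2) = (-h^2 + 3*h - 2)/(4*b^2 + 3*b*h - h^2)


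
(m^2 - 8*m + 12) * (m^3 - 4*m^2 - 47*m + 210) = m^5 - 12*m^4 - 3*m^3 + 538*m^2 - 2244*m + 2520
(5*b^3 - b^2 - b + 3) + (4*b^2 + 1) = 5*b^3 + 3*b^2 - b + 4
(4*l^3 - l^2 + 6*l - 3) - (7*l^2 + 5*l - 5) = 4*l^3 - 8*l^2 + l + 2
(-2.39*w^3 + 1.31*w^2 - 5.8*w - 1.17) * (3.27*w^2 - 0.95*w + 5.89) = -7.8153*w^5 + 6.5542*w^4 - 34.2876*w^3 + 9.4*w^2 - 33.0505*w - 6.8913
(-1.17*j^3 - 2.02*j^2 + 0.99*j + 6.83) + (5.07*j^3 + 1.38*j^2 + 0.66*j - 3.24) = 3.9*j^3 - 0.64*j^2 + 1.65*j + 3.59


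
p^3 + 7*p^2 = p^2*(p + 7)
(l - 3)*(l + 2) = l^2 - l - 6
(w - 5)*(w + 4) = w^2 - w - 20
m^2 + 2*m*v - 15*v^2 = (m - 3*v)*(m + 5*v)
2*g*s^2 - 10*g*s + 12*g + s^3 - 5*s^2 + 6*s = (2*g + s)*(s - 3)*(s - 2)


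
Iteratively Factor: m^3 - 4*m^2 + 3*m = (m - 3)*(m^2 - m) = (m - 3)*(m - 1)*(m)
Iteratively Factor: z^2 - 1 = (z + 1)*(z - 1)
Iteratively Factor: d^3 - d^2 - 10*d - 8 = (d + 1)*(d^2 - 2*d - 8) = (d + 1)*(d + 2)*(d - 4)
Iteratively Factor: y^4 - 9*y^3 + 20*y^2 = (y)*(y^3 - 9*y^2 + 20*y) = y*(y - 4)*(y^2 - 5*y) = y*(y - 5)*(y - 4)*(y)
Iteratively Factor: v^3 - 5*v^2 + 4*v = (v - 1)*(v^2 - 4*v) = v*(v - 1)*(v - 4)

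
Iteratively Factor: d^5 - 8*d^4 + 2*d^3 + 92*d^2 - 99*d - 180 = (d - 3)*(d^4 - 5*d^3 - 13*d^2 + 53*d + 60) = (d - 3)*(d + 1)*(d^3 - 6*d^2 - 7*d + 60) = (d - 4)*(d - 3)*(d + 1)*(d^2 - 2*d - 15) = (d - 5)*(d - 4)*(d - 3)*(d + 1)*(d + 3)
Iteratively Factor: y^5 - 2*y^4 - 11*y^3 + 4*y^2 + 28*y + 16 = (y + 1)*(y^4 - 3*y^3 - 8*y^2 + 12*y + 16) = (y + 1)*(y + 2)*(y^3 - 5*y^2 + 2*y + 8) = (y - 2)*(y + 1)*(y + 2)*(y^2 - 3*y - 4) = (y - 2)*(y + 1)^2*(y + 2)*(y - 4)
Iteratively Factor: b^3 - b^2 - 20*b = (b)*(b^2 - b - 20) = b*(b - 5)*(b + 4)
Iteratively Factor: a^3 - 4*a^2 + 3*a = (a - 3)*(a^2 - a) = a*(a - 3)*(a - 1)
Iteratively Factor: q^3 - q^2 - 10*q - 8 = (q + 1)*(q^2 - 2*q - 8) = (q + 1)*(q + 2)*(q - 4)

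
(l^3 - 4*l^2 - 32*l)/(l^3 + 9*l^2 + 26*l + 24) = l*(l - 8)/(l^2 + 5*l + 6)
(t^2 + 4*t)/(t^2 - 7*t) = (t + 4)/(t - 7)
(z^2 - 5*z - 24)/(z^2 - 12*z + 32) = (z + 3)/(z - 4)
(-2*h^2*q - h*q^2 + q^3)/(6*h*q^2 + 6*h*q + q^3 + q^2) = (-2*h^2 - h*q + q^2)/(6*h*q + 6*h + q^2 + q)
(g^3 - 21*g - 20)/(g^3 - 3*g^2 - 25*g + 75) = (g^2 + 5*g + 4)/(g^2 + 2*g - 15)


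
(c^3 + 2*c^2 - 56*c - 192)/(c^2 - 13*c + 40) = (c^2 + 10*c + 24)/(c - 5)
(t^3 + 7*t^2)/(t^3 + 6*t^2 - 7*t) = t/(t - 1)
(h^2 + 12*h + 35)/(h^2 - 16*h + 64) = (h^2 + 12*h + 35)/(h^2 - 16*h + 64)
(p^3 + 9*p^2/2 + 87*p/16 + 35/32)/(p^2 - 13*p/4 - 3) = (32*p^3 + 144*p^2 + 174*p + 35)/(8*(4*p^2 - 13*p - 12))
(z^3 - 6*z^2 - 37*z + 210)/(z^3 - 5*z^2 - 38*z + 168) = (z - 5)/(z - 4)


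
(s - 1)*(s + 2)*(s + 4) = s^3 + 5*s^2 + 2*s - 8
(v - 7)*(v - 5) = v^2 - 12*v + 35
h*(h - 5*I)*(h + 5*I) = h^3 + 25*h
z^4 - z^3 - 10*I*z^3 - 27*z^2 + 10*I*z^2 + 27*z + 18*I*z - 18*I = (z - 1)*(z - 6*I)*(z - 3*I)*(z - I)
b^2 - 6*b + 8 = (b - 4)*(b - 2)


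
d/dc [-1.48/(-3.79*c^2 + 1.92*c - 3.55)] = (2.8416 - 11.2184*c)/(3.79*c^2 - 1.92*c + 3.55)^2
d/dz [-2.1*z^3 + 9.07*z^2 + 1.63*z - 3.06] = -6.3*z^2 + 18.14*z + 1.63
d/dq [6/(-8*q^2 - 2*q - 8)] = 3*(8*q + 1)/(4*q^2 + q + 4)^2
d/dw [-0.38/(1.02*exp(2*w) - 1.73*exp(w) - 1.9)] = (0.7752*exp(w) - 0.6574)*exp(w)/(-1.02*exp(2*w) + 1.73*exp(w) + 1.9)^2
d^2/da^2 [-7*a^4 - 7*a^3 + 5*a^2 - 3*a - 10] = -84*a^2 - 42*a + 10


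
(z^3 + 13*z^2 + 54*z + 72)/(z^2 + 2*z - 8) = (z^2 + 9*z + 18)/(z - 2)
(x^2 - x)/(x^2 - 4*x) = (x - 1)/(x - 4)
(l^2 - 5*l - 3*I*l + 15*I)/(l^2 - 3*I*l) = (l - 5)/l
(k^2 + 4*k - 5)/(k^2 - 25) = (k - 1)/(k - 5)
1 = 1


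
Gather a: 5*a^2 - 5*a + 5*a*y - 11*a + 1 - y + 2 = 5*a^2 + a*(5*y - 16) - y + 3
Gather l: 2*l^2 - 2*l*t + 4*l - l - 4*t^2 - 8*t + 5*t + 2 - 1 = 2*l^2 + l*(3 - 2*t) - 4*t^2 - 3*t + 1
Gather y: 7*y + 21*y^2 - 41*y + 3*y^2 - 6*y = 24*y^2 - 40*y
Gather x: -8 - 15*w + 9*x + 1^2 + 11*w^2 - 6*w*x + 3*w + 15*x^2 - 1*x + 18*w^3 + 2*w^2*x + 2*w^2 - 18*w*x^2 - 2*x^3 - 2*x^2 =18*w^3 + 13*w^2 - 12*w - 2*x^3 + x^2*(13 - 18*w) + x*(2*w^2 - 6*w + 8) - 7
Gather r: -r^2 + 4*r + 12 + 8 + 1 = -r^2 + 4*r + 21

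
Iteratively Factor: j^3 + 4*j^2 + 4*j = (j + 2)*(j^2 + 2*j) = (j + 2)^2*(j)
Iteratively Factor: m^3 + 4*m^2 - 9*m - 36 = (m - 3)*(m^2 + 7*m + 12) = (m - 3)*(m + 3)*(m + 4)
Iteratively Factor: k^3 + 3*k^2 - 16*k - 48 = (k + 3)*(k^2 - 16) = (k - 4)*(k + 3)*(k + 4)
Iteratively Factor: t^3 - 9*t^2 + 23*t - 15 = (t - 5)*(t^2 - 4*t + 3) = (t - 5)*(t - 3)*(t - 1)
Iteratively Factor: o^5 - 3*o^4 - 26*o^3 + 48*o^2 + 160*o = (o)*(o^4 - 3*o^3 - 26*o^2 + 48*o + 160) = o*(o - 4)*(o^3 + o^2 - 22*o - 40) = o*(o - 4)*(o + 4)*(o^2 - 3*o - 10) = o*(o - 4)*(o + 2)*(o + 4)*(o - 5)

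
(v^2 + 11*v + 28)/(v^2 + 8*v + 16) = (v + 7)/(v + 4)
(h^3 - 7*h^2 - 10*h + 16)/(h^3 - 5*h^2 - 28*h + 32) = (h + 2)/(h + 4)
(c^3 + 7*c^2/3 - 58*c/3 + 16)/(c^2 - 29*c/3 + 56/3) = (c^2 + 5*c - 6)/(c - 7)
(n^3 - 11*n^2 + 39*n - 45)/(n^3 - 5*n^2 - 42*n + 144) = (n^2 - 8*n + 15)/(n^2 - 2*n - 48)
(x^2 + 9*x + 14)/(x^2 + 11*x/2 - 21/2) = 2*(x + 2)/(2*x - 3)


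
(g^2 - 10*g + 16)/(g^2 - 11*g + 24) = (g - 2)/(g - 3)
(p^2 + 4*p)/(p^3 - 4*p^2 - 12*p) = (p + 4)/(p^2 - 4*p - 12)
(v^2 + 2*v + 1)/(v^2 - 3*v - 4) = (v + 1)/(v - 4)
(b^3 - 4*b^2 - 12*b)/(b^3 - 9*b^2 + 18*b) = (b + 2)/(b - 3)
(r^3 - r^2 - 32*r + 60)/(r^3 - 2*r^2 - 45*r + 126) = (r^3 - r^2 - 32*r + 60)/(r^3 - 2*r^2 - 45*r + 126)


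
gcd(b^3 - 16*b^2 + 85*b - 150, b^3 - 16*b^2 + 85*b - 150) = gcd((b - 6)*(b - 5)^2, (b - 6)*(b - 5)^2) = b^3 - 16*b^2 + 85*b - 150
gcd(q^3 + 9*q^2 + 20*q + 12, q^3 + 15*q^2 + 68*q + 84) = q^2 + 8*q + 12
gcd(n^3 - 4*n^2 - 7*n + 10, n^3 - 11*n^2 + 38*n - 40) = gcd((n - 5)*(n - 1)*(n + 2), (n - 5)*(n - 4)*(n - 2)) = n - 5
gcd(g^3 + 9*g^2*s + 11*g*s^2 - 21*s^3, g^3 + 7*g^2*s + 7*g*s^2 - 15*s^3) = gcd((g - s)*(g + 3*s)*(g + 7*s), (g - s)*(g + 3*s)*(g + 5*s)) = -g^2 - 2*g*s + 3*s^2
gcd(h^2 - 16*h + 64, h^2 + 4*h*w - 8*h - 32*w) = h - 8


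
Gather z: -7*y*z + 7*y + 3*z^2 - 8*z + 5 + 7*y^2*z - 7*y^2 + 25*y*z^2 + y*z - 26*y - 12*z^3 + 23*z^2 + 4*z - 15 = -7*y^2 - 19*y - 12*z^3 + z^2*(25*y + 26) + z*(7*y^2 - 6*y - 4) - 10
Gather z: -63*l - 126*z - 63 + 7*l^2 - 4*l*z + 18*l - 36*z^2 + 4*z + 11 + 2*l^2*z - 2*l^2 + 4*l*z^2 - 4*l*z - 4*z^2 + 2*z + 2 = 5*l^2 - 45*l + z^2*(4*l - 40) + z*(2*l^2 - 8*l - 120) - 50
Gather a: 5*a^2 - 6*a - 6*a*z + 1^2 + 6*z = 5*a^2 + a*(-6*z - 6) + 6*z + 1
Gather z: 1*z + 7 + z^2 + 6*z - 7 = z^2 + 7*z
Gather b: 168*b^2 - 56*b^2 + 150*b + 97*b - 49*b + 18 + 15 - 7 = 112*b^2 + 198*b + 26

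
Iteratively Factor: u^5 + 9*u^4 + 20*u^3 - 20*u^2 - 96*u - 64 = (u + 1)*(u^4 + 8*u^3 + 12*u^2 - 32*u - 64) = (u + 1)*(u + 2)*(u^3 + 6*u^2 - 32) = (u + 1)*(u + 2)*(u + 4)*(u^2 + 2*u - 8) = (u - 2)*(u + 1)*(u + 2)*(u + 4)*(u + 4)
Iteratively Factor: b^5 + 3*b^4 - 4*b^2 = (b)*(b^4 + 3*b^3 - 4*b) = b^2*(b^3 + 3*b^2 - 4) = b^2*(b + 2)*(b^2 + b - 2) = b^2*(b + 2)^2*(b - 1)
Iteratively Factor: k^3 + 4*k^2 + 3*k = (k + 1)*(k^2 + 3*k) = k*(k + 1)*(k + 3)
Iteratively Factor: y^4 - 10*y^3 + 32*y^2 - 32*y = (y)*(y^3 - 10*y^2 + 32*y - 32) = y*(y - 4)*(y^2 - 6*y + 8) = y*(y - 4)^2*(y - 2)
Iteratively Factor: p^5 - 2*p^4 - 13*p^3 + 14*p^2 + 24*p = (p - 4)*(p^4 + 2*p^3 - 5*p^2 - 6*p) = (p - 4)*(p + 3)*(p^3 - p^2 - 2*p) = (p - 4)*(p - 2)*(p + 3)*(p^2 + p) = p*(p - 4)*(p - 2)*(p + 3)*(p + 1)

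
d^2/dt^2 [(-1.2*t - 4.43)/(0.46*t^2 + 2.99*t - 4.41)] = (-(0.92*t + 2.99)*(1.2*t + 4.43)*(1.84*t + 5.98) + (3.312*t + 11.2516)*(0.46*t^2 + 2.99*t - 4.41))/(0.46*t^2 + 2.99*t - 4.41)^3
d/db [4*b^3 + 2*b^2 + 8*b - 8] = 12*b^2 + 4*b + 8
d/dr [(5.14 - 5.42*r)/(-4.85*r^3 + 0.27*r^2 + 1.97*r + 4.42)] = (-52.574*r^3 + 76.2504*r^2 - 2.7756*r - 34.0822)/(23.5225*r^6 - 2.619*r^5 - 19.0361*r^4 - 41.8102*r^3 + 6.2677*r^2 + 17.4148*r + 19.5364)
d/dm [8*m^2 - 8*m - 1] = 16*m - 8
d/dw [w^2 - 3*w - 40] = 2*w - 3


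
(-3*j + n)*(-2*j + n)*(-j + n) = -6*j^3 + 11*j^2*n - 6*j*n^2 + n^3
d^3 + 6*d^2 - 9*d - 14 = (d - 2)*(d + 1)*(d + 7)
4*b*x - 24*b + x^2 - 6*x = (4*b + x)*(x - 6)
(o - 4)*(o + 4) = o^2 - 16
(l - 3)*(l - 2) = l^2 - 5*l + 6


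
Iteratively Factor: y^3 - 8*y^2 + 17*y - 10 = (y - 1)*(y^2 - 7*y + 10) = (y - 2)*(y - 1)*(y - 5)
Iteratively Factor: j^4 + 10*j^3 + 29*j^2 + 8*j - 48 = (j - 1)*(j^3 + 11*j^2 + 40*j + 48) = (j - 1)*(j + 3)*(j^2 + 8*j + 16) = (j - 1)*(j + 3)*(j + 4)*(j + 4)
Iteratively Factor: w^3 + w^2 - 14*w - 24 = (w + 3)*(w^2 - 2*w - 8) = (w - 4)*(w + 3)*(w + 2)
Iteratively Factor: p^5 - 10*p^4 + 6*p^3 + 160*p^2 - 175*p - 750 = (p + 2)*(p^4 - 12*p^3 + 30*p^2 + 100*p - 375) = (p - 5)*(p + 2)*(p^3 - 7*p^2 - 5*p + 75) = (p - 5)*(p + 2)*(p + 3)*(p^2 - 10*p + 25) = (p - 5)^2*(p + 2)*(p + 3)*(p - 5)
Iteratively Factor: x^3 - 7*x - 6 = (x + 2)*(x^2 - 2*x - 3) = (x + 1)*(x + 2)*(x - 3)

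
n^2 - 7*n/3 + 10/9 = (n - 5/3)*(n - 2/3)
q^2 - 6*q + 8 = (q - 4)*(q - 2)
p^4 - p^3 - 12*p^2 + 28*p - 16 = (p - 2)^2*(p - 1)*(p + 4)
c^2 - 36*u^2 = (c - 6*u)*(c + 6*u)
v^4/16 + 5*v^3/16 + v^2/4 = v^2*(v/4 + 1/4)*(v/4 + 1)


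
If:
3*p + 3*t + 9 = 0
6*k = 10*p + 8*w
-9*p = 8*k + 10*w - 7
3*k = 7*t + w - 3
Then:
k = -35/181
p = -517/181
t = -26/181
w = 620/181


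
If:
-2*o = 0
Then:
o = 0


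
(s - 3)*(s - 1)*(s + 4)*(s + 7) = s^4 + 7*s^3 - 13*s^2 - 79*s + 84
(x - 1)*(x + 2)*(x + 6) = x^3 + 7*x^2 + 4*x - 12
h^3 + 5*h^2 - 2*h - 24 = (h - 2)*(h + 3)*(h + 4)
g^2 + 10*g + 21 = (g + 3)*(g + 7)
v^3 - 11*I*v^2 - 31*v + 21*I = (v - 7*I)*(v - 3*I)*(v - I)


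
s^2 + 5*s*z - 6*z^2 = (s - z)*(s + 6*z)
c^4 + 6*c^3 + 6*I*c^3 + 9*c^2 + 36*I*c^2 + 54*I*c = c*(c + 3)^2*(c + 6*I)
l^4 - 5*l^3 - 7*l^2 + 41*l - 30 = (l - 5)*(l - 2)*(l - 1)*(l + 3)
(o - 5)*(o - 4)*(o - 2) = o^3 - 11*o^2 + 38*o - 40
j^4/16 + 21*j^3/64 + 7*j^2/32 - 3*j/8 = j*(j/4 + 1/2)*(j/4 + 1)*(j - 3/4)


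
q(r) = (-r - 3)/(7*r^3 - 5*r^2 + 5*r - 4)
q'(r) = (-r - 3)*(-21*r^2 + 10*r - 5)/(7*r^3 - 5*r^2 + 5*r - 4)^2 - 1/(7*r^3 - 5*r^2 + 5*r - 4) = (-7*r^3 + 5*r^2 - 5*r + (r + 3)*(21*r^2 - 10*r + 5) + 4)/(7*r^3 - 5*r^2 + 5*r - 4)^2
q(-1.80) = 0.02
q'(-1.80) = 0.04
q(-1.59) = 0.03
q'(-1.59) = 0.06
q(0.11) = 0.89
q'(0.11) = 1.34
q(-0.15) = 0.58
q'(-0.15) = 1.04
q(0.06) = 0.82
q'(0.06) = 1.26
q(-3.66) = -0.00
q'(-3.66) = 0.00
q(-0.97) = 0.10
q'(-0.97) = 0.23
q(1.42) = -0.34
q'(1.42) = 0.78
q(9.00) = 0.00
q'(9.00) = 0.00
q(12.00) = 0.00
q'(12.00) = 0.00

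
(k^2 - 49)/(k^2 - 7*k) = (k + 7)/k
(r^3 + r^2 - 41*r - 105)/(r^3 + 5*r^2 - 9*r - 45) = (r - 7)/(r - 3)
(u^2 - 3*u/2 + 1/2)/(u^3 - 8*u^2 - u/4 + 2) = 2*(u - 1)/(2*u^2 - 15*u - 8)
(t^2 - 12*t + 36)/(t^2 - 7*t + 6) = (t - 6)/(t - 1)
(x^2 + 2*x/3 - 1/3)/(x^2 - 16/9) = 3*(3*x^2 + 2*x - 1)/(9*x^2 - 16)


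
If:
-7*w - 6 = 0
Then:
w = -6/7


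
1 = 1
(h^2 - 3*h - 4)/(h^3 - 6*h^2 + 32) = (h + 1)/(h^2 - 2*h - 8)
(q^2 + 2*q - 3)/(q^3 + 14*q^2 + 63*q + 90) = (q - 1)/(q^2 + 11*q + 30)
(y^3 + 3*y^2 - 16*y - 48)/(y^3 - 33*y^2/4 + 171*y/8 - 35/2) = 8*(y^2 + 7*y + 12)/(8*y^2 - 34*y + 35)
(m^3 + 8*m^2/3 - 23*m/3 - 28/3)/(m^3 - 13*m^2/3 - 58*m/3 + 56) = (m + 1)/(m - 6)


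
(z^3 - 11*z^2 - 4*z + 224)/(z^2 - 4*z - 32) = z - 7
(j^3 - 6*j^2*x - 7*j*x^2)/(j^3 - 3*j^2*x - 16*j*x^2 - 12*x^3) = j*(-j + 7*x)/(-j^2 + 4*j*x + 12*x^2)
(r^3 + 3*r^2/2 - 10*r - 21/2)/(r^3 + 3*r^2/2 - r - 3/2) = (2*r^2 + r - 21)/(2*r^2 + r - 3)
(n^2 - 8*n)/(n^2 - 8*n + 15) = n*(n - 8)/(n^2 - 8*n + 15)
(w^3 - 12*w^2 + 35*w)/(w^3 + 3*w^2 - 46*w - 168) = w*(w - 5)/(w^2 + 10*w + 24)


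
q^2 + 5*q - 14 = (q - 2)*(q + 7)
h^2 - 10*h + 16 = (h - 8)*(h - 2)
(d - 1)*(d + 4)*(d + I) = d^3 + 3*d^2 + I*d^2 - 4*d + 3*I*d - 4*I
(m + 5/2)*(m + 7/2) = m^2 + 6*m + 35/4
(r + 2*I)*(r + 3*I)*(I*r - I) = I*r^3 - 5*r^2 - I*r^2 + 5*r - 6*I*r + 6*I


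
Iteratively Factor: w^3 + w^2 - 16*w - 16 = (w + 1)*(w^2 - 16) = (w - 4)*(w + 1)*(w + 4)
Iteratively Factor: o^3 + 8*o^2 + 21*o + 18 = (o + 3)*(o^2 + 5*o + 6) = (o + 3)^2*(o + 2)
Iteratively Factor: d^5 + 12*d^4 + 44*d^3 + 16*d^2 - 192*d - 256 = (d + 4)*(d^4 + 8*d^3 + 12*d^2 - 32*d - 64) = (d + 2)*(d + 4)*(d^3 + 6*d^2 - 32) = (d - 2)*(d + 2)*(d + 4)*(d^2 + 8*d + 16) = (d - 2)*(d + 2)*(d + 4)^2*(d + 4)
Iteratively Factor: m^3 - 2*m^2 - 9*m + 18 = (m + 3)*(m^2 - 5*m + 6) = (m - 2)*(m + 3)*(m - 3)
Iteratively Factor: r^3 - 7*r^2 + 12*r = (r - 4)*(r^2 - 3*r) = r*(r - 4)*(r - 3)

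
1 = 1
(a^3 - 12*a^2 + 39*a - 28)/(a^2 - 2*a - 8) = (a^2 - 8*a + 7)/(a + 2)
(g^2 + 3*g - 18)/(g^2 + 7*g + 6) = (g - 3)/(g + 1)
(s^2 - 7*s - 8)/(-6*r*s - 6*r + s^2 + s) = (8 - s)/(6*r - s)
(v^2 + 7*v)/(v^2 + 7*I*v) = (v + 7)/(v + 7*I)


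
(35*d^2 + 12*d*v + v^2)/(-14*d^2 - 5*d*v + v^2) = (35*d^2 + 12*d*v + v^2)/(-14*d^2 - 5*d*v + v^2)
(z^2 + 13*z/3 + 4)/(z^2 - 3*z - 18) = (z + 4/3)/(z - 6)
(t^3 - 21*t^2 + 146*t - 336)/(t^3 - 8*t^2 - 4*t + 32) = (t^2 - 13*t + 42)/(t^2 - 4)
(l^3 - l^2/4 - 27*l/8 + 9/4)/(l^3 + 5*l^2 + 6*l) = (8*l^2 - 18*l + 9)/(8*l*(l + 3))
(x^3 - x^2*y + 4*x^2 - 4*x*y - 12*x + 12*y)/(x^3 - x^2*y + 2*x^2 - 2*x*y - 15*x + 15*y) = (x^2 + 4*x - 12)/(x^2 + 2*x - 15)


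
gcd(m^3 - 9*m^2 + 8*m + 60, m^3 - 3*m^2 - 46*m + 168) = m - 6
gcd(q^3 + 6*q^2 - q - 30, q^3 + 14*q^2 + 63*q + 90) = q^2 + 8*q + 15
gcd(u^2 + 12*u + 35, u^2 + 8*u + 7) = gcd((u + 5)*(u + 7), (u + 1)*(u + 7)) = u + 7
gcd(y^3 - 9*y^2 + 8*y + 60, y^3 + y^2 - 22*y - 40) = y^2 - 3*y - 10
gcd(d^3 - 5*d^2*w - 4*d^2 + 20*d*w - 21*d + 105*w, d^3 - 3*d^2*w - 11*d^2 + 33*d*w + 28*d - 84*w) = d - 7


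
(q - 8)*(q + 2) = q^2 - 6*q - 16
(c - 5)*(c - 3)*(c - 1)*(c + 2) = c^4 - 7*c^3 + 5*c^2 + 31*c - 30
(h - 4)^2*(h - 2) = h^3 - 10*h^2 + 32*h - 32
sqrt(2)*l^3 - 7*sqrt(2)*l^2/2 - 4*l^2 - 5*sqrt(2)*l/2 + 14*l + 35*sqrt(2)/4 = (l - 7/2)*(l - 5*sqrt(2)/2)*(sqrt(2)*l + 1)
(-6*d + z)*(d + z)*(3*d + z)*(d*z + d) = -18*d^4*z - 18*d^4 - 21*d^3*z^2 - 21*d^3*z - 2*d^2*z^3 - 2*d^2*z^2 + d*z^4 + d*z^3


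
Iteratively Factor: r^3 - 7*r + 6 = (r - 2)*(r^2 + 2*r - 3) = (r - 2)*(r - 1)*(r + 3)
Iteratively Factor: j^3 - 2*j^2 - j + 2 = (j - 2)*(j^2 - 1) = (j - 2)*(j - 1)*(j + 1)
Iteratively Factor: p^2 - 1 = (p + 1)*(p - 1)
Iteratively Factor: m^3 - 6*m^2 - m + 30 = (m - 3)*(m^2 - 3*m - 10) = (m - 5)*(m - 3)*(m + 2)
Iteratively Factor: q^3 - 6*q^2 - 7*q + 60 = (q - 4)*(q^2 - 2*q - 15) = (q - 5)*(q - 4)*(q + 3)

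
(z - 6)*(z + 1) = z^2 - 5*z - 6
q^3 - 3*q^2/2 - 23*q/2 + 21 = (q - 3)*(q - 2)*(q + 7/2)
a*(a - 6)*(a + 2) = a^3 - 4*a^2 - 12*a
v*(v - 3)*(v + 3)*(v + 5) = v^4 + 5*v^3 - 9*v^2 - 45*v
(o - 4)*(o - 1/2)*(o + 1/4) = o^3 - 17*o^2/4 + 7*o/8 + 1/2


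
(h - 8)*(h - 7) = h^2 - 15*h + 56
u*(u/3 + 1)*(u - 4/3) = u^3/3 + 5*u^2/9 - 4*u/3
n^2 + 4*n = n*(n + 4)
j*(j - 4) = j^2 - 4*j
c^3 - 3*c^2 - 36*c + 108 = (c - 6)*(c - 3)*(c + 6)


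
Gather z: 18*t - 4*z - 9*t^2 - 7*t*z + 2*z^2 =-9*t^2 + 18*t + 2*z^2 + z*(-7*t - 4)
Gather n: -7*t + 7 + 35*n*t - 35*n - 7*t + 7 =n*(35*t - 35) - 14*t + 14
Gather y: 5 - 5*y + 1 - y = 6 - 6*y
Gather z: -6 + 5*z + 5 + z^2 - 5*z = z^2 - 1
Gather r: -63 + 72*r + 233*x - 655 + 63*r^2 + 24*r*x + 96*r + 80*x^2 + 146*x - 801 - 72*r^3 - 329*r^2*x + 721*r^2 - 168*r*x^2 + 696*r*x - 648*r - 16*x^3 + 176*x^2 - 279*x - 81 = -72*r^3 + r^2*(784 - 329*x) + r*(-168*x^2 + 720*x - 480) - 16*x^3 + 256*x^2 + 100*x - 1600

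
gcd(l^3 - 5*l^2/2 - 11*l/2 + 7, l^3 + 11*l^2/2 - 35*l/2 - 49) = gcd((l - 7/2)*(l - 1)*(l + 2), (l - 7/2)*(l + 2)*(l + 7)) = l^2 - 3*l/2 - 7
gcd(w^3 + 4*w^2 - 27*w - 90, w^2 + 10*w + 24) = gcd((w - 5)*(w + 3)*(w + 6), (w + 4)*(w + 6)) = w + 6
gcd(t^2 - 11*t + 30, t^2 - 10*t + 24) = t - 6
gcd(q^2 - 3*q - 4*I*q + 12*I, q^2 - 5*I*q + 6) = 1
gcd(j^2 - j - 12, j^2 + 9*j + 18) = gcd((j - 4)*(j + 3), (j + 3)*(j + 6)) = j + 3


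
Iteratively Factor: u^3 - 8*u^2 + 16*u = (u - 4)*(u^2 - 4*u) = u*(u - 4)*(u - 4)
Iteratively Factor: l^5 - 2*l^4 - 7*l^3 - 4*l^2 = (l - 4)*(l^4 + 2*l^3 + l^2) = (l - 4)*(l + 1)*(l^3 + l^2) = (l - 4)*(l + 1)^2*(l^2) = l*(l - 4)*(l + 1)^2*(l)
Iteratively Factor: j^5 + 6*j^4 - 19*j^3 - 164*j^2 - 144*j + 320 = (j - 1)*(j^4 + 7*j^3 - 12*j^2 - 176*j - 320) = (j - 1)*(j + 4)*(j^3 + 3*j^2 - 24*j - 80) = (j - 1)*(j + 4)^2*(j^2 - j - 20) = (j - 1)*(j + 4)^3*(j - 5)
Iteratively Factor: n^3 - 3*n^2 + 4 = (n - 2)*(n^2 - n - 2) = (n - 2)*(n + 1)*(n - 2)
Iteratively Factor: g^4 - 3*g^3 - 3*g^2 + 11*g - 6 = (g + 2)*(g^3 - 5*g^2 + 7*g - 3) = (g - 3)*(g + 2)*(g^2 - 2*g + 1) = (g - 3)*(g - 1)*(g + 2)*(g - 1)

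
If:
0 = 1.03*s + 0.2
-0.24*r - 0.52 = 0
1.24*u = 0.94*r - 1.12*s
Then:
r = -2.17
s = -0.19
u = -1.47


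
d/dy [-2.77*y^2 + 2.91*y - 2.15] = 2.91 - 5.54*y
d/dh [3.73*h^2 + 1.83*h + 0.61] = 7.46*h + 1.83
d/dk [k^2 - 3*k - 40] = 2*k - 3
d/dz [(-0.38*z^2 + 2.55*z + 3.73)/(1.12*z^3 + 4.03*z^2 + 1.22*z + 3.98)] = (0.4256*z^4 - 5.712*z^3 - 23.2729*z^2 - 33.0886*z + 5.5984)/(1.2544*z^6 + 9.0272*z^5 + 18.9737*z^4 + 18.7484*z^3 + 33.5672*z^2 + 9.7112*z + 15.8404)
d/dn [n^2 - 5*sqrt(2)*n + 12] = 2*n - 5*sqrt(2)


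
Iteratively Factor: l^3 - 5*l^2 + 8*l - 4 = (l - 2)*(l^2 - 3*l + 2) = (l - 2)*(l - 1)*(l - 2)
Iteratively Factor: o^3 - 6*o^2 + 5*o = (o - 1)*(o^2 - 5*o) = o*(o - 1)*(o - 5)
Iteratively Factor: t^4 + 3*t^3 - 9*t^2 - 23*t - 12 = (t + 1)*(t^3 + 2*t^2 - 11*t - 12) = (t + 1)*(t + 4)*(t^2 - 2*t - 3) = (t + 1)^2*(t + 4)*(t - 3)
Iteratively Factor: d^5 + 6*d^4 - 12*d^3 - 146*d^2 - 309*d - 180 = (d + 3)*(d^4 + 3*d^3 - 21*d^2 - 83*d - 60) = (d + 3)*(d + 4)*(d^3 - d^2 - 17*d - 15) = (d + 3)^2*(d + 4)*(d^2 - 4*d - 5) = (d + 1)*(d + 3)^2*(d + 4)*(d - 5)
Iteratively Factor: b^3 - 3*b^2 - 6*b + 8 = (b + 2)*(b^2 - 5*b + 4) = (b - 4)*(b + 2)*(b - 1)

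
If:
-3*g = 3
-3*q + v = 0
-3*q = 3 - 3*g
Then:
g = -1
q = -2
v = -6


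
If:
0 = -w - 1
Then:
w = -1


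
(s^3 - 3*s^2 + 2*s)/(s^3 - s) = (s - 2)/(s + 1)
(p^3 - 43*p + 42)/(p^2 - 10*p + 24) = (p^2 + 6*p - 7)/(p - 4)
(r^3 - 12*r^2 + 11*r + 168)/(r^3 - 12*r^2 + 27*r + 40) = (r^2 - 4*r - 21)/(r^2 - 4*r - 5)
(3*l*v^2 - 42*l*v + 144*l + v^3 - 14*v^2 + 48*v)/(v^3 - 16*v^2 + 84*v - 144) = (3*l*v - 24*l + v^2 - 8*v)/(v^2 - 10*v + 24)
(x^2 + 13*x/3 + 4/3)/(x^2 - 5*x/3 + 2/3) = (3*x^2 + 13*x + 4)/(3*x^2 - 5*x + 2)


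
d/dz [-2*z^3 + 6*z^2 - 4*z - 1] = -6*z^2 + 12*z - 4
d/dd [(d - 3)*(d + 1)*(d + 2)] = 3*d^2 - 7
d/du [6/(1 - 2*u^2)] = 24*u/(2*u^2 - 1)^2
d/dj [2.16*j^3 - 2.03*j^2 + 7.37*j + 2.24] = 6.48*j^2 - 4.06*j + 7.37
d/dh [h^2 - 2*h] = 2*h - 2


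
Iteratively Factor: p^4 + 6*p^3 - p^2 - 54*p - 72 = (p + 4)*(p^3 + 2*p^2 - 9*p - 18) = (p - 3)*(p + 4)*(p^2 + 5*p + 6) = (p - 3)*(p + 2)*(p + 4)*(p + 3)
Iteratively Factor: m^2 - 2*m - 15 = (m - 5)*(m + 3)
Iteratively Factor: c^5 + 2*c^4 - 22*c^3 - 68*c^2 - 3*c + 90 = (c - 1)*(c^4 + 3*c^3 - 19*c^2 - 87*c - 90) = (c - 1)*(c + 3)*(c^3 - 19*c - 30) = (c - 1)*(c + 2)*(c + 3)*(c^2 - 2*c - 15) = (c - 5)*(c - 1)*(c + 2)*(c + 3)*(c + 3)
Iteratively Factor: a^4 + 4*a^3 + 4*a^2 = (a + 2)*(a^3 + 2*a^2) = a*(a + 2)*(a^2 + 2*a) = a*(a + 2)^2*(a)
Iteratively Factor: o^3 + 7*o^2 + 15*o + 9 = (o + 3)*(o^2 + 4*o + 3) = (o + 3)^2*(o + 1)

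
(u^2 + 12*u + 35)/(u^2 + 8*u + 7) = (u + 5)/(u + 1)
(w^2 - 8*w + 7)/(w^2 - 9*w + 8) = (w - 7)/(w - 8)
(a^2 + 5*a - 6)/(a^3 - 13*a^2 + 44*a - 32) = (a + 6)/(a^2 - 12*a + 32)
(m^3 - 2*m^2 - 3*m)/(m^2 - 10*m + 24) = m*(m^2 - 2*m - 3)/(m^2 - 10*m + 24)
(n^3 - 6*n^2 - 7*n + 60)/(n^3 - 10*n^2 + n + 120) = (n - 4)/(n - 8)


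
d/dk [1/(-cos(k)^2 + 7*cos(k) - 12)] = (7 - 2*cos(k))*sin(k)/(cos(k)^2 - 7*cos(k) + 12)^2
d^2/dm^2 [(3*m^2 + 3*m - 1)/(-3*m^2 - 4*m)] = 2*(9*m^3 + 27*m^2 + 36*m + 16)/(m^3*(27*m^3 + 108*m^2 + 144*m + 64))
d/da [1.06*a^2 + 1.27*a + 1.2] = 2.12*a + 1.27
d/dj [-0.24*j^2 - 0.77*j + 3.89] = -0.48*j - 0.77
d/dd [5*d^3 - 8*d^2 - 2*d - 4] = 15*d^2 - 16*d - 2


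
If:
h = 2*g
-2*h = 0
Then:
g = 0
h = 0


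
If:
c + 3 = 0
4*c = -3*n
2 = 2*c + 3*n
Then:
No Solution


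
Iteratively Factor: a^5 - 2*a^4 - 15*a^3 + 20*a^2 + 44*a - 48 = (a - 1)*(a^4 - a^3 - 16*a^2 + 4*a + 48) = (a - 2)*(a - 1)*(a^3 + a^2 - 14*a - 24) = (a - 2)*(a - 1)*(a + 3)*(a^2 - 2*a - 8) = (a - 2)*(a - 1)*(a + 2)*(a + 3)*(a - 4)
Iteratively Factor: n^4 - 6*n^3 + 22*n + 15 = (n + 1)*(n^3 - 7*n^2 + 7*n + 15) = (n - 3)*(n + 1)*(n^2 - 4*n - 5) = (n - 5)*(n - 3)*(n + 1)*(n + 1)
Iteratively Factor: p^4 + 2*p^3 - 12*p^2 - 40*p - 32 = (p + 2)*(p^3 - 12*p - 16) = (p - 4)*(p + 2)*(p^2 + 4*p + 4) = (p - 4)*(p + 2)^2*(p + 2)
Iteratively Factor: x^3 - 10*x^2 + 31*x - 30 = (x - 5)*(x^2 - 5*x + 6) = (x - 5)*(x - 2)*(x - 3)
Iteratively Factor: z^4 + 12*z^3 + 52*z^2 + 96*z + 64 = (z + 4)*(z^3 + 8*z^2 + 20*z + 16) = (z + 4)^2*(z^2 + 4*z + 4) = (z + 2)*(z + 4)^2*(z + 2)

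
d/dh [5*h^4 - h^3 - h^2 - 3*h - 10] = 20*h^3 - 3*h^2 - 2*h - 3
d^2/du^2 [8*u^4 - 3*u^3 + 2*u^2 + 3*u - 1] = 96*u^2 - 18*u + 4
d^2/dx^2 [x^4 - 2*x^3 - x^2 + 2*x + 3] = 12*x^2 - 12*x - 2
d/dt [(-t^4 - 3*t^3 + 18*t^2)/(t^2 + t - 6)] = 2*t*(-t^4 - 3*t^3 + 9*t^2 + 36*t - 108)/(t^4 + 2*t^3 - 11*t^2 - 12*t + 36)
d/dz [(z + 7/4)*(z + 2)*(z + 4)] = 3*z^2 + 31*z/2 + 37/2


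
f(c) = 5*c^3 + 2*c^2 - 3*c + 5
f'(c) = 15*c^2 + 4*c - 3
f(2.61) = 99.69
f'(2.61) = 109.62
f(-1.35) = 0.39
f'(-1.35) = 18.94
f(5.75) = 1004.42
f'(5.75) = 515.94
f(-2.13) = -27.85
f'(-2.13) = 56.53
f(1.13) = 11.38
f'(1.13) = 20.67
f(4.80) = 589.64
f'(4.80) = 361.80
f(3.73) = 281.11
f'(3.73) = 220.61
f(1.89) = 40.23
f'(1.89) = 58.14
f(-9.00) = -3451.00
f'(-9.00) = 1176.00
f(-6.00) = -985.00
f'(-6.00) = 513.00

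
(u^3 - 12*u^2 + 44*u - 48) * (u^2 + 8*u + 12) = u^5 - 4*u^4 - 40*u^3 + 160*u^2 + 144*u - 576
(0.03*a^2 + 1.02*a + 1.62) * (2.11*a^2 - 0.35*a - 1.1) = 0.0633*a^4 + 2.1417*a^3 + 3.0282*a^2 - 1.689*a - 1.782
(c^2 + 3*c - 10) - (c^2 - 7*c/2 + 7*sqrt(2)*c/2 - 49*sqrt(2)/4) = -7*sqrt(2)*c/2 + 13*c/2 - 10 + 49*sqrt(2)/4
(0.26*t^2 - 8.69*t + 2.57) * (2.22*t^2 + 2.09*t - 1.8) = 0.5772*t^4 - 18.7484*t^3 - 12.9247*t^2 + 21.0133*t - 4.626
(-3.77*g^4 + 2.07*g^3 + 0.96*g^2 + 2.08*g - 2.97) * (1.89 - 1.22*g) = 4.5994*g^5 - 9.6507*g^4 + 2.7411*g^3 - 0.7232*g^2 + 7.5546*g - 5.6133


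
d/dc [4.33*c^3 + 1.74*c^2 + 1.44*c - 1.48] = 12.99*c^2 + 3.48*c + 1.44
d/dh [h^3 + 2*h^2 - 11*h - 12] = 3*h^2 + 4*h - 11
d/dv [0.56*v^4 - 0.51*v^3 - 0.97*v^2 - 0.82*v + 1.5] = 2.24*v^3 - 1.53*v^2 - 1.94*v - 0.82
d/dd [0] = 0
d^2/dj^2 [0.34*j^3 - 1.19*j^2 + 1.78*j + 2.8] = 2.04*j - 2.38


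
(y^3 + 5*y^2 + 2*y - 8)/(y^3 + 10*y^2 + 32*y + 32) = (y - 1)/(y + 4)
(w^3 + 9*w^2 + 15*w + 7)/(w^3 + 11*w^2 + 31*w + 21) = (w + 1)/(w + 3)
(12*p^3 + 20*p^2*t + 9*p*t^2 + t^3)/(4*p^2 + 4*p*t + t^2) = (6*p^2 + 7*p*t + t^2)/(2*p + t)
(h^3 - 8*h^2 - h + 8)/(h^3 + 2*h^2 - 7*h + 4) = (h^2 - 7*h - 8)/(h^2 + 3*h - 4)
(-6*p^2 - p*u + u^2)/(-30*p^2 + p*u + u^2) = (-6*p^2 - p*u + u^2)/(-30*p^2 + p*u + u^2)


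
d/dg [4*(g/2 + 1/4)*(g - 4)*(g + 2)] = 6*g^2 - 6*g - 18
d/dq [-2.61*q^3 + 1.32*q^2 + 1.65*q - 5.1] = -7.83*q^2 + 2.64*q + 1.65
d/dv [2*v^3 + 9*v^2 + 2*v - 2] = 6*v^2 + 18*v + 2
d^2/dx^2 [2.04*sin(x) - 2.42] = -2.04*sin(x)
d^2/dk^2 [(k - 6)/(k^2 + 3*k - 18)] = 2*(3*(1 - k)*(k^2 + 3*k - 18) + (k - 6)*(2*k + 3)^2)/(k^2 + 3*k - 18)^3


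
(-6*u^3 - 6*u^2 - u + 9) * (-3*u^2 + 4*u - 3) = 18*u^5 - 6*u^4 - 3*u^3 - 13*u^2 + 39*u - 27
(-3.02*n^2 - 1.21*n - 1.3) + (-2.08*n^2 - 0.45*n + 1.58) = -5.1*n^2 - 1.66*n + 0.28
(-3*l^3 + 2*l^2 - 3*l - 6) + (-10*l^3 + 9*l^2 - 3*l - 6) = -13*l^3 + 11*l^2 - 6*l - 12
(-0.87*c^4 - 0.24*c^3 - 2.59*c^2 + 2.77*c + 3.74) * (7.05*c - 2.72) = -6.1335*c^5 + 0.6744*c^4 - 17.6067*c^3 + 26.5733*c^2 + 18.8326*c - 10.1728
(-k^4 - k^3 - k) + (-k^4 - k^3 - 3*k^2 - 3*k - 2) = -2*k^4 - 2*k^3 - 3*k^2 - 4*k - 2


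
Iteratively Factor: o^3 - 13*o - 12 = (o + 1)*(o^2 - o - 12) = (o - 4)*(o + 1)*(o + 3)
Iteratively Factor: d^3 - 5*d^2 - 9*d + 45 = (d - 5)*(d^2 - 9) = (d - 5)*(d - 3)*(d + 3)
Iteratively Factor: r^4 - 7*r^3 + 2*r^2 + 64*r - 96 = (r - 2)*(r^3 - 5*r^2 - 8*r + 48) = (r - 2)*(r + 3)*(r^2 - 8*r + 16) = (r - 4)*(r - 2)*(r + 3)*(r - 4)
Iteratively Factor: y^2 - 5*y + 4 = (y - 1)*(y - 4)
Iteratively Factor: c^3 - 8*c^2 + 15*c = (c)*(c^2 - 8*c + 15) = c*(c - 5)*(c - 3)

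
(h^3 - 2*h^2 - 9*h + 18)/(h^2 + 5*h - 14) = (h^2 - 9)/(h + 7)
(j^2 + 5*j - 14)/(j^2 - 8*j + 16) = (j^2 + 5*j - 14)/(j^2 - 8*j + 16)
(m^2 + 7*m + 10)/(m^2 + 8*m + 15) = (m + 2)/(m + 3)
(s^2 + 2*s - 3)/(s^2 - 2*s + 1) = (s + 3)/(s - 1)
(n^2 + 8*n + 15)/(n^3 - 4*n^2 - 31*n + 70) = (n + 3)/(n^2 - 9*n + 14)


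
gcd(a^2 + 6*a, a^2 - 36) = a + 6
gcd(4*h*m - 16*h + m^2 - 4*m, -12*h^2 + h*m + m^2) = 4*h + m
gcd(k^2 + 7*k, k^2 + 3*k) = k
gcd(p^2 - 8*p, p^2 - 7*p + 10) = 1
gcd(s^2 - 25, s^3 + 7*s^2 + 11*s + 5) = s + 5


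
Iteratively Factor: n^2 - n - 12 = (n + 3)*(n - 4)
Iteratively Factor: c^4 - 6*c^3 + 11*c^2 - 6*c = (c - 3)*(c^3 - 3*c^2 + 2*c) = (c - 3)*(c - 2)*(c^2 - c) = c*(c - 3)*(c - 2)*(c - 1)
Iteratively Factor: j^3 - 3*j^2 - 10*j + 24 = (j + 3)*(j^2 - 6*j + 8) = (j - 2)*(j + 3)*(j - 4)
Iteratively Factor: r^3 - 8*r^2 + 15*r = (r)*(r^2 - 8*r + 15) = r*(r - 5)*(r - 3)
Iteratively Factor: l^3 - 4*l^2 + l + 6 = (l - 3)*(l^2 - l - 2) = (l - 3)*(l + 1)*(l - 2)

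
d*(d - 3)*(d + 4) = d^3 + d^2 - 12*d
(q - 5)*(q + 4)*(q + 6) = q^3 + 5*q^2 - 26*q - 120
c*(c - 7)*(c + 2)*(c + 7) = c^4 + 2*c^3 - 49*c^2 - 98*c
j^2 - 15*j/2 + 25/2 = (j - 5)*(j - 5/2)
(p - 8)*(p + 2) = p^2 - 6*p - 16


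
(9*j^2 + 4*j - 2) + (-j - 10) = 9*j^2 + 3*j - 12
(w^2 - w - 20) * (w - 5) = w^3 - 6*w^2 - 15*w + 100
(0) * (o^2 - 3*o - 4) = 0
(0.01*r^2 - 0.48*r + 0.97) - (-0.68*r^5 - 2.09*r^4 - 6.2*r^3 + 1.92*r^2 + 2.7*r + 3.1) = 0.68*r^5 + 2.09*r^4 + 6.2*r^3 - 1.91*r^2 - 3.18*r - 2.13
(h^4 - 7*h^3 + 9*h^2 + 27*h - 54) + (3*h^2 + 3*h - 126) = h^4 - 7*h^3 + 12*h^2 + 30*h - 180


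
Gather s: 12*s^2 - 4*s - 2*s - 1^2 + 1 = 12*s^2 - 6*s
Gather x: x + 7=x + 7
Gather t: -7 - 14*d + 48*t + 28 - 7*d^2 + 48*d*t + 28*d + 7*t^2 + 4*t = -7*d^2 + 14*d + 7*t^2 + t*(48*d + 52) + 21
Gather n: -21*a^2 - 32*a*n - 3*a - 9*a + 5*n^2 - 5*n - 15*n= -21*a^2 - 12*a + 5*n^2 + n*(-32*a - 20)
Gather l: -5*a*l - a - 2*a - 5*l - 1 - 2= -3*a + l*(-5*a - 5) - 3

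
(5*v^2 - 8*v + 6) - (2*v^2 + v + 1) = 3*v^2 - 9*v + 5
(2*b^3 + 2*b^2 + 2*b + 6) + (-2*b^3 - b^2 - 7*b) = b^2 - 5*b + 6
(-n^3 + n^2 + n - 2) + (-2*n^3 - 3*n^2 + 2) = -3*n^3 - 2*n^2 + n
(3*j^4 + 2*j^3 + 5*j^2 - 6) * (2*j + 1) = 6*j^5 + 7*j^4 + 12*j^3 + 5*j^2 - 12*j - 6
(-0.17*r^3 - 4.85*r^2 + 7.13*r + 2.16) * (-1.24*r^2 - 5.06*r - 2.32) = 0.2108*r^5 + 6.8742*r^4 + 16.0942*r^3 - 27.5042*r^2 - 27.4712*r - 5.0112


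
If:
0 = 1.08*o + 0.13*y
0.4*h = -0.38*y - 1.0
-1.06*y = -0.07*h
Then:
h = -2.35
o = 0.02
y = -0.16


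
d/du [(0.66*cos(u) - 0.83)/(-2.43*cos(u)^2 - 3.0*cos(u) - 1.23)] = (-1.6038*cos(u)^2 + 4.0338*cos(u) + 3.3018)*sin(u)/(5.9049*cos(u)^4 + 14.58*cos(u)^3 + 14.9778*cos(u)^2 + 7.38*cos(u) + 1.5129)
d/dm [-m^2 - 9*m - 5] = -2*m - 9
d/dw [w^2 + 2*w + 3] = 2*w + 2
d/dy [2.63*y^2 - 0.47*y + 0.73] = 5.26*y - 0.47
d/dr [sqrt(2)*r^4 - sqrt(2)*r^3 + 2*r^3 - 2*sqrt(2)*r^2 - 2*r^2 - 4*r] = 4*sqrt(2)*r^3 - 3*sqrt(2)*r^2 + 6*r^2 - 4*sqrt(2)*r - 4*r - 4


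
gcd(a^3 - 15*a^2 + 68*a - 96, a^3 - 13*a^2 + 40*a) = a - 8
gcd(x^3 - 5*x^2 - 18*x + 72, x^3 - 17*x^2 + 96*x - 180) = x - 6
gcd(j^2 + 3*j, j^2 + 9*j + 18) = j + 3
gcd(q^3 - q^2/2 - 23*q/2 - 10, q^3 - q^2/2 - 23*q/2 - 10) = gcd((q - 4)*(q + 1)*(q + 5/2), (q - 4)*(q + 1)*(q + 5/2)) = q^3 - q^2/2 - 23*q/2 - 10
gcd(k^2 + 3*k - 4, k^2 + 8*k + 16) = k + 4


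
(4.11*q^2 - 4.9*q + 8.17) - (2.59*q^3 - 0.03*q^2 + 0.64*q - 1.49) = -2.59*q^3 + 4.14*q^2 - 5.54*q + 9.66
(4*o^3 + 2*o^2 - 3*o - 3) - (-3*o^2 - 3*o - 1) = 4*o^3 + 5*o^2 - 2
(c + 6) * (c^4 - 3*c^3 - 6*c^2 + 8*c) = c^5 + 3*c^4 - 24*c^3 - 28*c^2 + 48*c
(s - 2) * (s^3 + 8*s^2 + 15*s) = s^4 + 6*s^3 - s^2 - 30*s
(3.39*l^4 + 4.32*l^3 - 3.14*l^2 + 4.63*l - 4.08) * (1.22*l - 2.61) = 4.1358*l^5 - 3.5775*l^4 - 15.106*l^3 + 13.844*l^2 - 17.0619*l + 10.6488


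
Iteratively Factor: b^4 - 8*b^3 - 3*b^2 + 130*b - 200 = (b - 5)*(b^3 - 3*b^2 - 18*b + 40) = (b - 5)^2*(b^2 + 2*b - 8) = (b - 5)^2*(b + 4)*(b - 2)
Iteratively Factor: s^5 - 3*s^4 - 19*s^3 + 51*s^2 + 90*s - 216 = (s - 2)*(s^4 - s^3 - 21*s^2 + 9*s + 108) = (s - 2)*(s + 3)*(s^3 - 4*s^2 - 9*s + 36) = (s - 2)*(s + 3)^2*(s^2 - 7*s + 12) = (s - 4)*(s - 2)*(s + 3)^2*(s - 3)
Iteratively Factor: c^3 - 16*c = (c + 4)*(c^2 - 4*c) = (c - 4)*(c + 4)*(c)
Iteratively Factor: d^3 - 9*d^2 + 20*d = (d - 4)*(d^2 - 5*d) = d*(d - 4)*(d - 5)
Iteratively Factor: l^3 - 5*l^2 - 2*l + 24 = (l + 2)*(l^2 - 7*l + 12) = (l - 3)*(l + 2)*(l - 4)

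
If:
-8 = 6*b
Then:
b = -4/3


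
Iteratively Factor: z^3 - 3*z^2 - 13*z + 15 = (z - 1)*(z^2 - 2*z - 15) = (z - 1)*(z + 3)*(z - 5)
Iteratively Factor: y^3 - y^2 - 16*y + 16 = (y - 1)*(y^2 - 16) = (y - 1)*(y + 4)*(y - 4)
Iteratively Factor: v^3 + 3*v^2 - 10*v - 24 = (v - 3)*(v^2 + 6*v + 8) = (v - 3)*(v + 2)*(v + 4)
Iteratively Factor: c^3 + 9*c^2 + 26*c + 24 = (c + 4)*(c^2 + 5*c + 6) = (c + 3)*(c + 4)*(c + 2)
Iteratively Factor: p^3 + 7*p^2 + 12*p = (p + 4)*(p^2 + 3*p) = (p + 3)*(p + 4)*(p)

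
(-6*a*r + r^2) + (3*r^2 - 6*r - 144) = -6*a*r + 4*r^2 - 6*r - 144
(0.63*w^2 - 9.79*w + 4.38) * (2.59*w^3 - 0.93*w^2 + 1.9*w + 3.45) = 1.6317*w^5 - 25.942*w^4 + 21.6459*w^3 - 20.5009*w^2 - 25.4535*w + 15.111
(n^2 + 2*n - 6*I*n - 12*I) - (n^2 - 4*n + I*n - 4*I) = 6*n - 7*I*n - 8*I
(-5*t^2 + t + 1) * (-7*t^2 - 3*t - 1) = 35*t^4 + 8*t^3 - 5*t^2 - 4*t - 1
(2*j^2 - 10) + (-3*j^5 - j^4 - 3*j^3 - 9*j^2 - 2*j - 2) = -3*j^5 - j^4 - 3*j^3 - 7*j^2 - 2*j - 12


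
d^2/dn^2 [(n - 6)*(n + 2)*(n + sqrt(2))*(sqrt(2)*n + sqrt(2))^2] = 40*n^3 - 48*n^2 + 24*sqrt(2)*n^2 - 228*n - 24*sqrt(2)*n - 112 - 76*sqrt(2)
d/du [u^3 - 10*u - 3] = 3*u^2 - 10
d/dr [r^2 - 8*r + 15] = 2*r - 8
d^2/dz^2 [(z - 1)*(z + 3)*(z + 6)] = 6*z + 16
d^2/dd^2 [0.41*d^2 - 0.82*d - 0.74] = 0.820000000000000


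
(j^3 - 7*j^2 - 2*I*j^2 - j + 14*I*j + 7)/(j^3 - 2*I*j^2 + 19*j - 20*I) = (j^2 - j*(7 + I) + 7*I)/(j^2 - I*j + 20)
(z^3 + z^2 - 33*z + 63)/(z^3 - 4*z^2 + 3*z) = (z^2 + 4*z - 21)/(z*(z - 1))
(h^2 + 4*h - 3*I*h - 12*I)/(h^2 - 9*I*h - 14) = (h^2 + h*(4 - 3*I) - 12*I)/(h^2 - 9*I*h - 14)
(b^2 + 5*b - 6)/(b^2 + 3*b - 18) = (b - 1)/(b - 3)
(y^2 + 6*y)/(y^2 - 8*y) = (y + 6)/(y - 8)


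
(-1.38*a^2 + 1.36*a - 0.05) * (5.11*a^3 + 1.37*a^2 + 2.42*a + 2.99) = -7.0518*a^5 + 5.059*a^4 - 1.7319*a^3 - 0.903499999999999*a^2 + 3.9454*a - 0.1495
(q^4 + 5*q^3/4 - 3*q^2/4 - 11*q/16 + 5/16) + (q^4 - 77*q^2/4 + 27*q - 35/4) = 2*q^4 + 5*q^3/4 - 20*q^2 + 421*q/16 - 135/16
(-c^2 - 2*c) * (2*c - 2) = -2*c^3 - 2*c^2 + 4*c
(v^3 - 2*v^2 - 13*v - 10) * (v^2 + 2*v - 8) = v^5 - 25*v^3 - 20*v^2 + 84*v + 80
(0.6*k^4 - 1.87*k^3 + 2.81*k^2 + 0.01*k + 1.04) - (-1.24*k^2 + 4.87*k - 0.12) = 0.6*k^4 - 1.87*k^3 + 4.05*k^2 - 4.86*k + 1.16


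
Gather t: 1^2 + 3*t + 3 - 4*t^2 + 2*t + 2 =-4*t^2 + 5*t + 6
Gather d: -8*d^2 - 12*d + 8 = -8*d^2 - 12*d + 8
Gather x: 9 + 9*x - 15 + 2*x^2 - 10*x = 2*x^2 - x - 6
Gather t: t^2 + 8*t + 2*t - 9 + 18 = t^2 + 10*t + 9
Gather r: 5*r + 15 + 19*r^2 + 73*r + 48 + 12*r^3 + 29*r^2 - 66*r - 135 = 12*r^3 + 48*r^2 + 12*r - 72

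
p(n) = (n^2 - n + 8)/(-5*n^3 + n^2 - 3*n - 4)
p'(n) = (2*n - 1)/(-5*n^3 + n^2 - 3*n - 4) + (n^2 - n + 8)*(15*n^2 - 2*n + 3)/(-5*n^3 + n^2 - 3*n - 4)^2 = (5*n^4 - 10*n^3 + 118*n^2 - 24*n + 28)/(25*n^6 - 10*n^5 + 31*n^4 + 34*n^3 + n^2 + 24*n + 16)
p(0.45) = -1.38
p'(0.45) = 1.29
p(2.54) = -0.14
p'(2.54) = 0.10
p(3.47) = -0.08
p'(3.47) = 0.04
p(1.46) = -0.40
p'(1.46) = 0.50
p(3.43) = -0.08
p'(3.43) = 0.04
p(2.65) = -0.13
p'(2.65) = 0.09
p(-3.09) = 0.13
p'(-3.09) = 0.08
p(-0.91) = 2.93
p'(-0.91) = 14.33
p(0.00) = -2.00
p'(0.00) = 1.75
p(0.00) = -2.00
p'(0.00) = 1.75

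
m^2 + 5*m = m*(m + 5)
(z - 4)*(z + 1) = z^2 - 3*z - 4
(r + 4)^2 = r^2 + 8*r + 16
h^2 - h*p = h*(h - p)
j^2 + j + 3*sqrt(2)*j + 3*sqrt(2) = (j + 1)*(j + 3*sqrt(2))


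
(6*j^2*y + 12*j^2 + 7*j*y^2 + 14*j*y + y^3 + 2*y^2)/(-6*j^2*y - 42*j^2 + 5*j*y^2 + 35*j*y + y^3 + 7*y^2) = (j*y + 2*j + y^2 + 2*y)/(-j*y - 7*j + y^2 + 7*y)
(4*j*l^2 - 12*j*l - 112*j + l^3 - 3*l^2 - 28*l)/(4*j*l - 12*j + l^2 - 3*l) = (l^2 - 3*l - 28)/(l - 3)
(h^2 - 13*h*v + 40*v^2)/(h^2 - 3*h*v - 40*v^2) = (h - 5*v)/(h + 5*v)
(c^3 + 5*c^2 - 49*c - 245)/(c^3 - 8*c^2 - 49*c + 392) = (c + 5)/(c - 8)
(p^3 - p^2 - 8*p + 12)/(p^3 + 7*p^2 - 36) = (p - 2)/(p + 6)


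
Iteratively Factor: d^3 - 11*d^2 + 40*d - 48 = (d - 4)*(d^2 - 7*d + 12) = (d - 4)*(d - 3)*(d - 4)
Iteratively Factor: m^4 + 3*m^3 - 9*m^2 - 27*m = (m)*(m^3 + 3*m^2 - 9*m - 27) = m*(m + 3)*(m^2 - 9) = m*(m + 3)^2*(m - 3)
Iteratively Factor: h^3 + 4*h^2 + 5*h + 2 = (h + 1)*(h^2 + 3*h + 2) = (h + 1)*(h + 2)*(h + 1)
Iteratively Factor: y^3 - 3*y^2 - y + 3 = (y + 1)*(y^2 - 4*y + 3) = (y - 1)*(y + 1)*(y - 3)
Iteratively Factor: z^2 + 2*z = (z + 2)*(z)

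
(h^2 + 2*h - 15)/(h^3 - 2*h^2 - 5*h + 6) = (h + 5)/(h^2 + h - 2)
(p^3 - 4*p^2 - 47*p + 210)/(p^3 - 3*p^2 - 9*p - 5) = (p^2 + p - 42)/(p^2 + 2*p + 1)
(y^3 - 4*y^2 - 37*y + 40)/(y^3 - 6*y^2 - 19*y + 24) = (y + 5)/(y + 3)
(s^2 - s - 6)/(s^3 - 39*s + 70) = (s^2 - s - 6)/(s^3 - 39*s + 70)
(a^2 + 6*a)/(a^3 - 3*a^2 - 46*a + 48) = a/(a^2 - 9*a + 8)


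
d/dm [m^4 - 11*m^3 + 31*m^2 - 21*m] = 4*m^3 - 33*m^2 + 62*m - 21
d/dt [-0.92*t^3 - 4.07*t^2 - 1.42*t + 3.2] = -2.76*t^2 - 8.14*t - 1.42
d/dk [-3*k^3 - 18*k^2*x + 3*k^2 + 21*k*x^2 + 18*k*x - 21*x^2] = -9*k^2 - 36*k*x + 6*k + 21*x^2 + 18*x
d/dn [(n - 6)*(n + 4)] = 2*n - 2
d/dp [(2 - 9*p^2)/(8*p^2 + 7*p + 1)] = (-63*p^2 - 50*p - 14)/(64*p^4 + 112*p^3 + 65*p^2 + 14*p + 1)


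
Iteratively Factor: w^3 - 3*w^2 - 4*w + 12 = (w + 2)*(w^2 - 5*w + 6) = (w - 2)*(w + 2)*(w - 3)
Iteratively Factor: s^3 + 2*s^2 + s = (s + 1)*(s^2 + s) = (s + 1)^2*(s)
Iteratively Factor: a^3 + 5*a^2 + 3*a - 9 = (a + 3)*(a^2 + 2*a - 3) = (a + 3)^2*(a - 1)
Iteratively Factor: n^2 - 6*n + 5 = (n - 1)*(n - 5)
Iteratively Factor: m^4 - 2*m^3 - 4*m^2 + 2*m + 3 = (m + 1)*(m^3 - 3*m^2 - m + 3) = (m - 3)*(m + 1)*(m^2 - 1) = (m - 3)*(m + 1)^2*(m - 1)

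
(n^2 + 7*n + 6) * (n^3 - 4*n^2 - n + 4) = n^5 + 3*n^4 - 23*n^3 - 27*n^2 + 22*n + 24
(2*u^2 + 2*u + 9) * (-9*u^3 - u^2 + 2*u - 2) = -18*u^5 - 20*u^4 - 79*u^3 - 9*u^2 + 14*u - 18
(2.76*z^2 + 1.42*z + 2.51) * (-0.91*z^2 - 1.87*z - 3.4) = -2.5116*z^4 - 6.4534*z^3 - 14.3235*z^2 - 9.5217*z - 8.534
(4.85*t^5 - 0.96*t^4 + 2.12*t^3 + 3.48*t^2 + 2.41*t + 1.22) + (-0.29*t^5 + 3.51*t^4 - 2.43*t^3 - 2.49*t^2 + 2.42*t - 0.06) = 4.56*t^5 + 2.55*t^4 - 0.31*t^3 + 0.99*t^2 + 4.83*t + 1.16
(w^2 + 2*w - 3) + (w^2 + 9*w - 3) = 2*w^2 + 11*w - 6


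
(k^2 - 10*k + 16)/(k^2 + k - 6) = (k - 8)/(k + 3)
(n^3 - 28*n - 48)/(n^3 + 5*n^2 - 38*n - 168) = (n + 2)/(n + 7)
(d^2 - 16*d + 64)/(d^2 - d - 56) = (d - 8)/(d + 7)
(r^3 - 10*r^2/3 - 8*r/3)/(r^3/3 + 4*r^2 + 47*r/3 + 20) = r*(3*r^2 - 10*r - 8)/(r^3 + 12*r^2 + 47*r + 60)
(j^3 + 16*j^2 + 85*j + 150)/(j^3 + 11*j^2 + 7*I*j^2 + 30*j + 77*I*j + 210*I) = (j + 5)/(j + 7*I)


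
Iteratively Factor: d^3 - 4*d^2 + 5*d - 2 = (d - 1)*(d^2 - 3*d + 2) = (d - 1)^2*(d - 2)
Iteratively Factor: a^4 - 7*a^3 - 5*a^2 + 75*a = (a - 5)*(a^3 - 2*a^2 - 15*a) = (a - 5)*(a + 3)*(a^2 - 5*a) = a*(a - 5)*(a + 3)*(a - 5)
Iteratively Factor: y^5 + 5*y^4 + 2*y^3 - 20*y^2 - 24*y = (y)*(y^4 + 5*y^3 + 2*y^2 - 20*y - 24) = y*(y + 3)*(y^3 + 2*y^2 - 4*y - 8) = y*(y + 2)*(y + 3)*(y^2 - 4) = y*(y + 2)^2*(y + 3)*(y - 2)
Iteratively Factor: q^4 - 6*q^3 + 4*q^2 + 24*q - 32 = (q + 2)*(q^3 - 8*q^2 + 20*q - 16) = (q - 2)*(q + 2)*(q^2 - 6*q + 8) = (q - 4)*(q - 2)*(q + 2)*(q - 2)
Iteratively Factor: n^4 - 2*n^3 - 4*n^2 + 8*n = (n)*(n^3 - 2*n^2 - 4*n + 8) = n*(n - 2)*(n^2 - 4) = n*(n - 2)*(n + 2)*(n - 2)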